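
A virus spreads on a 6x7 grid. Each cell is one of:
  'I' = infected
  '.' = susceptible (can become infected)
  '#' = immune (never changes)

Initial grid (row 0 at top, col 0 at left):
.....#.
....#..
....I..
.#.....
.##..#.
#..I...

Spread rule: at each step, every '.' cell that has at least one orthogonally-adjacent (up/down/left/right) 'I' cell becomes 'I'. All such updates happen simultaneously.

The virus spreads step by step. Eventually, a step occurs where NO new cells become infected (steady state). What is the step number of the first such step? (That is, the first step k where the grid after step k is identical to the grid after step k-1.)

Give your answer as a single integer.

Step 0 (initial): 2 infected
Step 1: +6 new -> 8 infected
Step 2: +9 new -> 17 infected
Step 3: +7 new -> 24 infected
Step 4: +6 new -> 30 infected
Step 5: +3 new -> 33 infected
Step 6: +2 new -> 35 infected
Step 7: +0 new -> 35 infected

Answer: 7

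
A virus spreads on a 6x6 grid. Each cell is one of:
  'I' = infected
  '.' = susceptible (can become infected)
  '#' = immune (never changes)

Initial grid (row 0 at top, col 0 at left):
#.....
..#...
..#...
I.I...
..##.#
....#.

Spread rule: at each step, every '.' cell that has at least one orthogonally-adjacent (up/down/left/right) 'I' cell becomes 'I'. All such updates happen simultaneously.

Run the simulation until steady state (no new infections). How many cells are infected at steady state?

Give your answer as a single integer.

Step 0 (initial): 2 infected
Step 1: +4 new -> 6 infected
Step 2: +6 new -> 12 infected
Step 3: +6 new -> 18 infected
Step 4: +5 new -> 23 infected
Step 5: +4 new -> 27 infected
Step 6: +1 new -> 28 infected
Step 7: +0 new -> 28 infected

Answer: 28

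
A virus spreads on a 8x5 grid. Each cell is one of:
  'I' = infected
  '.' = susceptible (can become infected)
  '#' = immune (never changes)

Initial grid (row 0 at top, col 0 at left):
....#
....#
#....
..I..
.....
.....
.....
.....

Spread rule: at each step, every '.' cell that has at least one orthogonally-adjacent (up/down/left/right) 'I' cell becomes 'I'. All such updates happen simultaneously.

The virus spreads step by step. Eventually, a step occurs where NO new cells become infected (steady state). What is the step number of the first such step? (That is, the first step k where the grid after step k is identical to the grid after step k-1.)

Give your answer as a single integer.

Answer: 7

Derivation:
Step 0 (initial): 1 infected
Step 1: +4 new -> 5 infected
Step 2: +8 new -> 13 infected
Step 3: +9 new -> 22 infected
Step 4: +8 new -> 30 infected
Step 5: +5 new -> 35 infected
Step 6: +2 new -> 37 infected
Step 7: +0 new -> 37 infected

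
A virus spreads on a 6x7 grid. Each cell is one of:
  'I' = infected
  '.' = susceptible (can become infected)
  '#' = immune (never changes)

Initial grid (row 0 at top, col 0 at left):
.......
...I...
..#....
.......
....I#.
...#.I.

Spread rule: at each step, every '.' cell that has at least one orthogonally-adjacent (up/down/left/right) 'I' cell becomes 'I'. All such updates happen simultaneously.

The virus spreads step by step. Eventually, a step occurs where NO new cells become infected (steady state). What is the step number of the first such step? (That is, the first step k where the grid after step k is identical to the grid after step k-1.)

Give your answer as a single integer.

Step 0 (initial): 3 infected
Step 1: +8 new -> 11 infected
Step 2: +9 new -> 20 infected
Step 3: +10 new -> 30 infected
Step 4: +7 new -> 37 infected
Step 5: +2 new -> 39 infected
Step 6: +0 new -> 39 infected

Answer: 6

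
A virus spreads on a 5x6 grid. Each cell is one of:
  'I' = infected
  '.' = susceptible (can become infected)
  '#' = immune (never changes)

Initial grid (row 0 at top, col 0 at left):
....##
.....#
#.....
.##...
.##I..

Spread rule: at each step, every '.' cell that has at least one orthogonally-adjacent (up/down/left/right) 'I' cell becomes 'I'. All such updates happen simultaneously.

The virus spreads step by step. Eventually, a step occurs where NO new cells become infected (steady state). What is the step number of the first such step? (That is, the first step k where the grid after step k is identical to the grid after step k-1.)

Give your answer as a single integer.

Answer: 8

Derivation:
Step 0 (initial): 1 infected
Step 1: +2 new -> 3 infected
Step 2: +3 new -> 6 infected
Step 3: +4 new -> 10 infected
Step 4: +5 new -> 15 infected
Step 5: +2 new -> 17 infected
Step 6: +2 new -> 19 infected
Step 7: +1 new -> 20 infected
Step 8: +0 new -> 20 infected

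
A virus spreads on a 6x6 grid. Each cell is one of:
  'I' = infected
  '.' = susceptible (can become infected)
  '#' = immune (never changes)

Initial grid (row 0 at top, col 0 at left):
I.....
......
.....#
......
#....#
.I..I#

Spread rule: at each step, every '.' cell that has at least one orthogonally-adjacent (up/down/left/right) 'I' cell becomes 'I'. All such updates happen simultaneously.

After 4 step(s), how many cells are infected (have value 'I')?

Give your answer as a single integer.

Step 0 (initial): 3 infected
Step 1: +7 new -> 10 infected
Step 2: +7 new -> 17 infected
Step 3: +8 new -> 25 infected
Step 4: +5 new -> 30 infected

Answer: 30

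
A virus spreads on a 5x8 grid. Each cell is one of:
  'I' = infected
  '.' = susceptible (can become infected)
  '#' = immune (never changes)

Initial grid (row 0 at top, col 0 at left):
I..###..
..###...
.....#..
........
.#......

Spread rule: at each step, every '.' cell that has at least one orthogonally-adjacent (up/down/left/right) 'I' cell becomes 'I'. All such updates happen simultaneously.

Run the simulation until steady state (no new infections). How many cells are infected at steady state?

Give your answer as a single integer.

Step 0 (initial): 1 infected
Step 1: +2 new -> 3 infected
Step 2: +3 new -> 6 infected
Step 3: +2 new -> 8 infected
Step 4: +3 new -> 11 infected
Step 5: +2 new -> 13 infected
Step 6: +3 new -> 16 infected
Step 7: +2 new -> 18 infected
Step 8: +2 new -> 20 infected
Step 9: +2 new -> 22 infected
Step 10: +3 new -> 25 infected
Step 11: +3 new -> 28 infected
Step 12: +3 new -> 31 infected
Step 13: +1 new -> 32 infected
Step 14: +0 new -> 32 infected

Answer: 32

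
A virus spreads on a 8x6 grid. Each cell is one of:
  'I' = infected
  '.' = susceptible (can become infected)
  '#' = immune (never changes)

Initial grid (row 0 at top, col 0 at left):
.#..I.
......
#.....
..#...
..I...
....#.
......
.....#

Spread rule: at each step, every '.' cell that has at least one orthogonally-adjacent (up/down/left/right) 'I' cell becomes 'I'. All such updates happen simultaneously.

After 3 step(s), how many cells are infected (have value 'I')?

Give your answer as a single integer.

Step 0 (initial): 2 infected
Step 1: +6 new -> 8 infected
Step 2: +11 new -> 19 infected
Step 3: +11 new -> 30 infected

Answer: 30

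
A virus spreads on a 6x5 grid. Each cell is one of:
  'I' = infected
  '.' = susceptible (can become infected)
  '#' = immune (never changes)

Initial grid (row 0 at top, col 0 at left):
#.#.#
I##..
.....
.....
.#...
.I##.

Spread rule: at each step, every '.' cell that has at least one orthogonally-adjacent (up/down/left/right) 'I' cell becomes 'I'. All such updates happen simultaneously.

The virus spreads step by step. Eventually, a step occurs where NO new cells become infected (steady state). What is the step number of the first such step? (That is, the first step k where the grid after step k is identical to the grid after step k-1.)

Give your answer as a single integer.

Answer: 9

Derivation:
Step 0 (initial): 2 infected
Step 1: +2 new -> 4 infected
Step 2: +3 new -> 7 infected
Step 3: +2 new -> 9 infected
Step 4: +2 new -> 11 infected
Step 5: +4 new -> 15 infected
Step 6: +4 new -> 19 infected
Step 7: +1 new -> 20 infected
Step 8: +1 new -> 21 infected
Step 9: +0 new -> 21 infected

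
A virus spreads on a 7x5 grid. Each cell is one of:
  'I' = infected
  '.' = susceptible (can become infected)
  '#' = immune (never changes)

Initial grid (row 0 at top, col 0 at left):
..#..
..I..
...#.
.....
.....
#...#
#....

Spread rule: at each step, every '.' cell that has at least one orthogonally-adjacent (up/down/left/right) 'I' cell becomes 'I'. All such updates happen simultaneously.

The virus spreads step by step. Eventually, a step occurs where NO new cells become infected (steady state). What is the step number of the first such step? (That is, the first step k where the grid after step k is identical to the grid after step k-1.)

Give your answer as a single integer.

Answer: 8

Derivation:
Step 0 (initial): 1 infected
Step 1: +3 new -> 4 infected
Step 2: +6 new -> 10 infected
Step 3: +7 new -> 17 infected
Step 4: +5 new -> 22 infected
Step 5: +5 new -> 27 infected
Step 6: +2 new -> 29 infected
Step 7: +1 new -> 30 infected
Step 8: +0 new -> 30 infected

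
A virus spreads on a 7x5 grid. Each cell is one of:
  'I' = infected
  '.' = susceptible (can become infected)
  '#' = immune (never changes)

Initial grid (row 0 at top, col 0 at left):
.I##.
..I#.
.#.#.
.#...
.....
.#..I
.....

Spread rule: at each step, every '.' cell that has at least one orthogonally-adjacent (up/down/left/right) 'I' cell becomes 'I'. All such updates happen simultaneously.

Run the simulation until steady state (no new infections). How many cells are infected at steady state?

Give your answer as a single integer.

Answer: 28

Derivation:
Step 0 (initial): 3 infected
Step 1: +6 new -> 9 infected
Step 2: +6 new -> 15 infected
Step 3: +5 new -> 20 infected
Step 4: +4 new -> 24 infected
Step 5: +3 new -> 27 infected
Step 6: +1 new -> 28 infected
Step 7: +0 new -> 28 infected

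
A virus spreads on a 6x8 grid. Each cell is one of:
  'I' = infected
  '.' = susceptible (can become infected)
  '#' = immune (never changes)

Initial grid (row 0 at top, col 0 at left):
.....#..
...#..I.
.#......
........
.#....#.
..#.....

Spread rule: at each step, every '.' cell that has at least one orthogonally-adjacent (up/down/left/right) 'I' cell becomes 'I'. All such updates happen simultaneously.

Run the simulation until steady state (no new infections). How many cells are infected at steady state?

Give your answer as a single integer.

Step 0 (initial): 1 infected
Step 1: +4 new -> 5 infected
Step 2: +5 new -> 10 infected
Step 3: +4 new -> 14 infected
Step 4: +5 new -> 19 infected
Step 5: +6 new -> 25 infected
Step 6: +6 new -> 31 infected
Step 7: +5 new -> 36 infected
Step 8: +2 new -> 38 infected
Step 9: +2 new -> 40 infected
Step 10: +1 new -> 41 infected
Step 11: +1 new -> 42 infected
Step 12: +0 new -> 42 infected

Answer: 42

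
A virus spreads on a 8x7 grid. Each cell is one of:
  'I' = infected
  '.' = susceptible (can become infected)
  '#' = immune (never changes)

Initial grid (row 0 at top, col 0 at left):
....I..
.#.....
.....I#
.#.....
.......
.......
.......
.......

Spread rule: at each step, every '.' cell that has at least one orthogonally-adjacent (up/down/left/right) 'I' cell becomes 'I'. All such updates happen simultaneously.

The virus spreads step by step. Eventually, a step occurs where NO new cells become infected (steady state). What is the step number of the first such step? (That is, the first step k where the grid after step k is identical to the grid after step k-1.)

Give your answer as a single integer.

Answer: 11

Derivation:
Step 0 (initial): 2 infected
Step 1: +6 new -> 8 infected
Step 2: +8 new -> 16 infected
Step 3: +7 new -> 23 infected
Step 4: +7 new -> 30 infected
Step 5: +7 new -> 37 infected
Step 6: +6 new -> 43 infected
Step 7: +4 new -> 47 infected
Step 8: +3 new -> 50 infected
Step 9: +2 new -> 52 infected
Step 10: +1 new -> 53 infected
Step 11: +0 new -> 53 infected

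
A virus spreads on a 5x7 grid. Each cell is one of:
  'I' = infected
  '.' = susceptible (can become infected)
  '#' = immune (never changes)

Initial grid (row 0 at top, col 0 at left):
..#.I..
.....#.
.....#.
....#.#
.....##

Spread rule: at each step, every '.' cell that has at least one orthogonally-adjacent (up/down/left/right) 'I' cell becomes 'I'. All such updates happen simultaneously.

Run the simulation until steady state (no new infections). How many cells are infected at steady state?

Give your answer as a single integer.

Step 0 (initial): 1 infected
Step 1: +3 new -> 4 infected
Step 2: +3 new -> 7 infected
Step 3: +3 new -> 10 infected
Step 4: +4 new -> 14 infected
Step 5: +5 new -> 19 infected
Step 6: +5 new -> 24 infected
Step 7: +2 new -> 26 infected
Step 8: +1 new -> 27 infected
Step 9: +0 new -> 27 infected

Answer: 27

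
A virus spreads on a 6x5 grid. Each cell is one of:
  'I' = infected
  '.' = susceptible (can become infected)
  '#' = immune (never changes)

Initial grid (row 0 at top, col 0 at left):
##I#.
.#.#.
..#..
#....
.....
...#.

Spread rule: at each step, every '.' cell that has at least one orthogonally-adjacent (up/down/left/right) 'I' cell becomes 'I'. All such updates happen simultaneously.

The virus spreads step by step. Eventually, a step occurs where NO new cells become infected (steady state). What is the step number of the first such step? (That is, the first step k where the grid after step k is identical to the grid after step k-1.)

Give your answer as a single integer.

Step 0 (initial): 1 infected
Step 1: +1 new -> 2 infected
Step 2: +0 new -> 2 infected

Answer: 2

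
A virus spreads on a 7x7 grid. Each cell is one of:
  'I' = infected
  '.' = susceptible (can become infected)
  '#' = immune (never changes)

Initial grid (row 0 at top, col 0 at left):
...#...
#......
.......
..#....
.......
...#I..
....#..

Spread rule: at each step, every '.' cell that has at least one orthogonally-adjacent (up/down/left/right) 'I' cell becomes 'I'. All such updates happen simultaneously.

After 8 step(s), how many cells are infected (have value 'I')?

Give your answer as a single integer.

Step 0 (initial): 1 infected
Step 1: +2 new -> 3 infected
Step 2: +5 new -> 8 infected
Step 3: +6 new -> 14 infected
Step 4: +6 new -> 20 infected
Step 5: +9 new -> 29 infected
Step 6: +8 new -> 37 infected
Step 7: +5 new -> 42 infected
Step 8: +1 new -> 43 infected

Answer: 43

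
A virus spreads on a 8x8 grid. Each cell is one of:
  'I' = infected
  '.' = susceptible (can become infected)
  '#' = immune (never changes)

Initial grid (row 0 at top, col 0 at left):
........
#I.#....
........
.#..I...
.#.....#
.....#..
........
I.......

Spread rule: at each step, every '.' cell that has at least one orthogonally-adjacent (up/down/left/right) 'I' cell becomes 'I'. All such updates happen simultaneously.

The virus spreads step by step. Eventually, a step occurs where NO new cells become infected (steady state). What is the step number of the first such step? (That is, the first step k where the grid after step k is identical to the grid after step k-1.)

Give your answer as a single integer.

Step 0 (initial): 3 infected
Step 1: +9 new -> 12 infected
Step 2: +15 new -> 27 infected
Step 3: +14 new -> 41 infected
Step 4: +8 new -> 49 infected
Step 5: +5 new -> 54 infected
Step 6: +3 new -> 57 infected
Step 7: +1 new -> 58 infected
Step 8: +0 new -> 58 infected

Answer: 8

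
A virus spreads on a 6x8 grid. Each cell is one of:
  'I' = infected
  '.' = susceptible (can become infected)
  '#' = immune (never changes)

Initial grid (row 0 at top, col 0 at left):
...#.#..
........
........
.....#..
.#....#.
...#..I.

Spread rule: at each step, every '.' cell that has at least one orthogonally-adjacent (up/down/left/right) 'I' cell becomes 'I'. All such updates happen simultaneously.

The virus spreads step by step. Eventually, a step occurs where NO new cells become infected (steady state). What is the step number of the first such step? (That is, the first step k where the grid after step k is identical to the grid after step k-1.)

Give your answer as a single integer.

Answer: 12

Derivation:
Step 0 (initial): 1 infected
Step 1: +2 new -> 3 infected
Step 2: +3 new -> 6 infected
Step 3: +2 new -> 8 infected
Step 4: +4 new -> 12 infected
Step 5: +5 new -> 17 infected
Step 6: +7 new -> 24 infected
Step 7: +7 new -> 31 infected
Step 8: +4 new -> 35 infected
Step 9: +4 new -> 39 infected
Step 10: +2 new -> 41 infected
Step 11: +1 new -> 42 infected
Step 12: +0 new -> 42 infected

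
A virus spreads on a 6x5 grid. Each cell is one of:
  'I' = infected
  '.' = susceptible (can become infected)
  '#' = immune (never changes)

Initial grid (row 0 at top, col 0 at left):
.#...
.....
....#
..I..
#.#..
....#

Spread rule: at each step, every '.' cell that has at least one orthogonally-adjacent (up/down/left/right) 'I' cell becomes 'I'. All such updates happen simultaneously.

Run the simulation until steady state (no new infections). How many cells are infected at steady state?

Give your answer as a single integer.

Answer: 25

Derivation:
Step 0 (initial): 1 infected
Step 1: +3 new -> 4 infected
Step 2: +7 new -> 11 infected
Step 3: +7 new -> 18 infected
Step 4: +5 new -> 23 infected
Step 5: +2 new -> 25 infected
Step 6: +0 new -> 25 infected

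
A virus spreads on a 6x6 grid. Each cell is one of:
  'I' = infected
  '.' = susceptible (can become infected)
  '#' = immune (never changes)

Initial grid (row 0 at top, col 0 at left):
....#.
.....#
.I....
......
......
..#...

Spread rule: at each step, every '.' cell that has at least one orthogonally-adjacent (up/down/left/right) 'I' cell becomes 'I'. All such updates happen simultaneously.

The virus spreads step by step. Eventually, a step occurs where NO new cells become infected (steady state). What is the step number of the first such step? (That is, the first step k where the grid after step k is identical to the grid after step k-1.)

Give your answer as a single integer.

Step 0 (initial): 1 infected
Step 1: +4 new -> 5 infected
Step 2: +7 new -> 12 infected
Step 3: +8 new -> 20 infected
Step 4: +6 new -> 26 infected
Step 5: +3 new -> 29 infected
Step 6: +2 new -> 31 infected
Step 7: +1 new -> 32 infected
Step 8: +0 new -> 32 infected

Answer: 8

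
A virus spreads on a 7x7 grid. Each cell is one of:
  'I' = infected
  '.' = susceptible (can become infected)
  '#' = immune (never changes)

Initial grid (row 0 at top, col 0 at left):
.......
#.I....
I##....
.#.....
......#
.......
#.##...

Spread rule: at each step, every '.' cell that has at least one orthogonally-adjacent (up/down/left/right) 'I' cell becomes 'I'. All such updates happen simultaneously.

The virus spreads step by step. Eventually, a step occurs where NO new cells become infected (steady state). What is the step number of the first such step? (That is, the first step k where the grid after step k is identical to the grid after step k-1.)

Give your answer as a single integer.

Answer: 10

Derivation:
Step 0 (initial): 2 infected
Step 1: +4 new -> 6 infected
Step 2: +5 new -> 11 infected
Step 3: +7 new -> 18 infected
Step 4: +8 new -> 26 infected
Step 5: +7 new -> 33 infected
Step 6: +3 new -> 36 infected
Step 7: +2 new -> 38 infected
Step 8: +2 new -> 40 infected
Step 9: +1 new -> 41 infected
Step 10: +0 new -> 41 infected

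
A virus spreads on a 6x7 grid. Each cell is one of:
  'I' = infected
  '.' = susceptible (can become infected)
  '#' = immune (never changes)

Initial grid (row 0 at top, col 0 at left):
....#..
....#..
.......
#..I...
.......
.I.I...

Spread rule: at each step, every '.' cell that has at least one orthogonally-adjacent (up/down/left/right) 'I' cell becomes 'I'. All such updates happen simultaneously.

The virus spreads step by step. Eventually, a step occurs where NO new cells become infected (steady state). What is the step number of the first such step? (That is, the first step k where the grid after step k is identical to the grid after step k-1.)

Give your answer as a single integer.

Step 0 (initial): 3 infected
Step 1: +8 new -> 11 infected
Step 2: +9 new -> 20 infected
Step 3: +7 new -> 27 infected
Step 4: +6 new -> 33 infected
Step 5: +4 new -> 37 infected
Step 6: +2 new -> 39 infected
Step 7: +0 new -> 39 infected

Answer: 7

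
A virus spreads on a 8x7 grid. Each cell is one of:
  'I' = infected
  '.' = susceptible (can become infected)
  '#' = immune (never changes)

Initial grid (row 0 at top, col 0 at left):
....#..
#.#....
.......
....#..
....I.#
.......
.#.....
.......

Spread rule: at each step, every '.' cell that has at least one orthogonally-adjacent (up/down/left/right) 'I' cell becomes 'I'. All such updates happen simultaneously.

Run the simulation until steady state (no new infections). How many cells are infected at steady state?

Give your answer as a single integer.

Step 0 (initial): 1 infected
Step 1: +3 new -> 4 infected
Step 2: +6 new -> 10 infected
Step 3: +10 new -> 20 infected
Step 4: +12 new -> 32 infected
Step 5: +9 new -> 41 infected
Step 6: +6 new -> 47 infected
Step 7: +2 new -> 49 infected
Step 8: +1 new -> 50 infected
Step 9: +0 new -> 50 infected

Answer: 50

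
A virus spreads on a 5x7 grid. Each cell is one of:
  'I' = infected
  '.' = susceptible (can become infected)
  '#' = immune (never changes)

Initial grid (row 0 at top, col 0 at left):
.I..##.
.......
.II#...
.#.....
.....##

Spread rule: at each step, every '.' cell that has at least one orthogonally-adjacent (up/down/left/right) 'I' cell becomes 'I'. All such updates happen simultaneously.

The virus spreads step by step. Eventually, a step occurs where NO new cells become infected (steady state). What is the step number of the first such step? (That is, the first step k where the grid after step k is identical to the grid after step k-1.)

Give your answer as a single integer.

Answer: 7

Derivation:
Step 0 (initial): 3 infected
Step 1: +6 new -> 9 infected
Step 2: +6 new -> 15 infected
Step 3: +5 new -> 20 infected
Step 4: +4 new -> 24 infected
Step 5: +3 new -> 27 infected
Step 6: +2 new -> 29 infected
Step 7: +0 new -> 29 infected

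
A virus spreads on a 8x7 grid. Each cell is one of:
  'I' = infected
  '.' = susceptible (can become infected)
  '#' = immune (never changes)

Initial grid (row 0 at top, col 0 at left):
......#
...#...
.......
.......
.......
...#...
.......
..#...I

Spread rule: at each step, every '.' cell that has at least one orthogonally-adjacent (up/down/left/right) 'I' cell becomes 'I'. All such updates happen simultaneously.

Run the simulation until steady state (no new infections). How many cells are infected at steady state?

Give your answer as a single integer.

Step 0 (initial): 1 infected
Step 1: +2 new -> 3 infected
Step 2: +3 new -> 6 infected
Step 3: +4 new -> 10 infected
Step 4: +4 new -> 14 infected
Step 5: +4 new -> 18 infected
Step 6: +6 new -> 24 infected
Step 7: +7 new -> 31 infected
Step 8: +7 new -> 38 infected
Step 9: +4 new -> 42 infected
Step 10: +4 new -> 46 infected
Step 11: +3 new -> 49 infected
Step 12: +2 new -> 51 infected
Step 13: +1 new -> 52 infected
Step 14: +0 new -> 52 infected

Answer: 52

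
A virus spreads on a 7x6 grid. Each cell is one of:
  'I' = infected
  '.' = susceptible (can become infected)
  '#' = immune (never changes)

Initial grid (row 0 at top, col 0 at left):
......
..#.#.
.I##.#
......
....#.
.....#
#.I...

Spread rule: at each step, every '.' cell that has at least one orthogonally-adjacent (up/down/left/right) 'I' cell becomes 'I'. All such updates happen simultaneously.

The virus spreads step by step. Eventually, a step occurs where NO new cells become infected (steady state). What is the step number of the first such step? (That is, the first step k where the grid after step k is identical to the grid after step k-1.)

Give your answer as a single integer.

Answer: 8

Derivation:
Step 0 (initial): 2 infected
Step 1: +6 new -> 8 infected
Step 2: +9 new -> 17 infected
Step 3: +8 new -> 25 infected
Step 4: +2 new -> 27 infected
Step 5: +4 new -> 31 infected
Step 6: +2 new -> 33 infected
Step 7: +1 new -> 34 infected
Step 8: +0 new -> 34 infected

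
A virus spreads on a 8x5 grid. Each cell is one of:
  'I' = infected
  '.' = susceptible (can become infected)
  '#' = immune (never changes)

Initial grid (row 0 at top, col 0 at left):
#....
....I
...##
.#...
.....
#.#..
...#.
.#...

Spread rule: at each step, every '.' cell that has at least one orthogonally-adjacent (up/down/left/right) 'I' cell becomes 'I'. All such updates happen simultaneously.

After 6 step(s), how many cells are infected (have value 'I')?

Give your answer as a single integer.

Answer: 19

Derivation:
Step 0 (initial): 1 infected
Step 1: +2 new -> 3 infected
Step 2: +2 new -> 5 infected
Step 3: +3 new -> 8 infected
Step 4: +4 new -> 12 infected
Step 5: +3 new -> 15 infected
Step 6: +4 new -> 19 infected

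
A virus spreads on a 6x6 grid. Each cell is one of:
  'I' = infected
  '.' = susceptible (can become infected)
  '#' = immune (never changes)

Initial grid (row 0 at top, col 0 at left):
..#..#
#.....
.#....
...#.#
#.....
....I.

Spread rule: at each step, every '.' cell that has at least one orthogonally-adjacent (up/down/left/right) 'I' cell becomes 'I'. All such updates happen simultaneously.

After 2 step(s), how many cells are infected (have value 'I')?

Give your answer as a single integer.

Step 0 (initial): 1 infected
Step 1: +3 new -> 4 infected
Step 2: +4 new -> 8 infected

Answer: 8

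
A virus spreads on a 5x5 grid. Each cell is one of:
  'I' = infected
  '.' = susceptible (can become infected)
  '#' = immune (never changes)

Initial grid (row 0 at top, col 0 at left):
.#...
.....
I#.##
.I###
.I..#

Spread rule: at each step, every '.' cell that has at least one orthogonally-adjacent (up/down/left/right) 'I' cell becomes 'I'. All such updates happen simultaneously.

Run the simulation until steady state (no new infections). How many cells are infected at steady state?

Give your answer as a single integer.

Answer: 17

Derivation:
Step 0 (initial): 3 infected
Step 1: +4 new -> 7 infected
Step 2: +3 new -> 10 infected
Step 3: +1 new -> 11 infected
Step 4: +3 new -> 14 infected
Step 5: +2 new -> 16 infected
Step 6: +1 new -> 17 infected
Step 7: +0 new -> 17 infected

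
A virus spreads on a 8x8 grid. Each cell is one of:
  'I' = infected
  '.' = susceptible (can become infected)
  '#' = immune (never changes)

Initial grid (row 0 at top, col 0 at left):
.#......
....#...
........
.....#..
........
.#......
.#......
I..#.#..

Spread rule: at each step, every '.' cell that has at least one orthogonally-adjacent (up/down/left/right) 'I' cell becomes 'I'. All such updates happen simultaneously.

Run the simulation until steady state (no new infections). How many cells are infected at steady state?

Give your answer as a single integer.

Answer: 57

Derivation:
Step 0 (initial): 1 infected
Step 1: +2 new -> 3 infected
Step 2: +2 new -> 5 infected
Step 3: +2 new -> 7 infected
Step 4: +4 new -> 11 infected
Step 5: +5 new -> 16 infected
Step 6: +7 new -> 23 infected
Step 7: +7 new -> 30 infected
Step 8: +7 new -> 37 infected
Step 9: +6 new -> 43 infected
Step 10: +4 new -> 47 infected
Step 11: +4 new -> 51 infected
Step 12: +3 new -> 54 infected
Step 13: +2 new -> 56 infected
Step 14: +1 new -> 57 infected
Step 15: +0 new -> 57 infected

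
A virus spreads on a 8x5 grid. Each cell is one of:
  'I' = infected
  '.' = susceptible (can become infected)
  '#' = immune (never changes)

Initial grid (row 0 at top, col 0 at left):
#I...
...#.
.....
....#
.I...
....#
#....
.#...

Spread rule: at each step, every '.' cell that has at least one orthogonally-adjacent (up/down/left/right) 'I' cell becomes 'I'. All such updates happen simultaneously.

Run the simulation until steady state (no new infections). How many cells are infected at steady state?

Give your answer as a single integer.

Step 0 (initial): 2 infected
Step 1: +6 new -> 8 infected
Step 2: +10 new -> 18 infected
Step 3: +7 new -> 25 infected
Step 4: +4 new -> 29 infected
Step 5: +3 new -> 32 infected
Step 6: +1 new -> 33 infected
Step 7: +0 new -> 33 infected

Answer: 33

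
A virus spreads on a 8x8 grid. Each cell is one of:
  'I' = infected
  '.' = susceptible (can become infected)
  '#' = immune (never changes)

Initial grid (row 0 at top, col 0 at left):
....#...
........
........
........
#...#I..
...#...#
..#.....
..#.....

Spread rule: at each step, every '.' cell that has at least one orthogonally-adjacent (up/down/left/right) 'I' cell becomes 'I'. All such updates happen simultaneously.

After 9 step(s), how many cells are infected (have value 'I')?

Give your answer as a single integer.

Step 0 (initial): 1 infected
Step 1: +3 new -> 4 infected
Step 2: +7 new -> 11 infected
Step 3: +8 new -> 19 infected
Step 4: +11 new -> 30 infected
Step 5: +8 new -> 38 infected
Step 6: +7 new -> 45 infected
Step 7: +4 new -> 49 infected
Step 8: +4 new -> 53 infected
Step 9: +3 new -> 56 infected

Answer: 56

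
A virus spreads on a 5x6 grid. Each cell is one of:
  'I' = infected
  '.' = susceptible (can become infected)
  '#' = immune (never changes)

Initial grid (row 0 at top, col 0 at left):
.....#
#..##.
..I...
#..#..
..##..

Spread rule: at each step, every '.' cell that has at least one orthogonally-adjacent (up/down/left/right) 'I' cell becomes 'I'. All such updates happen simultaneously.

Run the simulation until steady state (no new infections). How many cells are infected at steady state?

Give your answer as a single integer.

Answer: 22

Derivation:
Step 0 (initial): 1 infected
Step 1: +4 new -> 5 infected
Step 2: +5 new -> 10 infected
Step 3: +5 new -> 15 infected
Step 4: +6 new -> 21 infected
Step 5: +1 new -> 22 infected
Step 6: +0 new -> 22 infected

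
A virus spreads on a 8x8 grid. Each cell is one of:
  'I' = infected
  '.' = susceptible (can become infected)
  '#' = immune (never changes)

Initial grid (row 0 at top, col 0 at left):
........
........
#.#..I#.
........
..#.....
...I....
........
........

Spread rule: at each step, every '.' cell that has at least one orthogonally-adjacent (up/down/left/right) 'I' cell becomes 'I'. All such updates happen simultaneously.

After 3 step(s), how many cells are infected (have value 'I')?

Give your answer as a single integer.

Answer: 37

Derivation:
Step 0 (initial): 2 infected
Step 1: +7 new -> 9 infected
Step 2: +14 new -> 23 infected
Step 3: +14 new -> 37 infected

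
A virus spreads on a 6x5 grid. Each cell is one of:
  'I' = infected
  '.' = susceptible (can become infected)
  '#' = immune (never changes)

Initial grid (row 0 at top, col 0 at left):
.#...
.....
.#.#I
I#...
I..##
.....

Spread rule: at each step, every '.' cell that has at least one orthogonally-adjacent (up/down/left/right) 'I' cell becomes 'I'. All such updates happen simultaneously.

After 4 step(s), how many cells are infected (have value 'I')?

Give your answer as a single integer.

Step 0 (initial): 3 infected
Step 1: +5 new -> 8 infected
Step 2: +6 new -> 14 infected
Step 3: +6 new -> 20 infected
Step 4: +3 new -> 23 infected

Answer: 23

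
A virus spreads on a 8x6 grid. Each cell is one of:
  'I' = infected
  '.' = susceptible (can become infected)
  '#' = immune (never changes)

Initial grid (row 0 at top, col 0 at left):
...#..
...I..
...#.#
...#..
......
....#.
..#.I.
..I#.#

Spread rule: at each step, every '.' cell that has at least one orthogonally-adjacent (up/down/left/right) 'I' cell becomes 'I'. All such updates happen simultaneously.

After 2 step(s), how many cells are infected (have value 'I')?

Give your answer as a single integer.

Answer: 19

Derivation:
Step 0 (initial): 3 infected
Step 1: +6 new -> 9 infected
Step 2: +10 new -> 19 infected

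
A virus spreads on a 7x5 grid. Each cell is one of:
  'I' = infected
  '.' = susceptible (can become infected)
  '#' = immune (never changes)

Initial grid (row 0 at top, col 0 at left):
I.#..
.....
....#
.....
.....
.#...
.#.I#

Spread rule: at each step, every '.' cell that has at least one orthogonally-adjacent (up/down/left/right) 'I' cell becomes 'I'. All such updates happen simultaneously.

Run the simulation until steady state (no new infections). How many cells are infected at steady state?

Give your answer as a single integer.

Step 0 (initial): 2 infected
Step 1: +4 new -> 6 infected
Step 2: +5 new -> 11 infected
Step 3: +6 new -> 17 infected
Step 4: +8 new -> 25 infected
Step 5: +3 new -> 28 infected
Step 6: +2 new -> 30 infected
Step 7: +0 new -> 30 infected

Answer: 30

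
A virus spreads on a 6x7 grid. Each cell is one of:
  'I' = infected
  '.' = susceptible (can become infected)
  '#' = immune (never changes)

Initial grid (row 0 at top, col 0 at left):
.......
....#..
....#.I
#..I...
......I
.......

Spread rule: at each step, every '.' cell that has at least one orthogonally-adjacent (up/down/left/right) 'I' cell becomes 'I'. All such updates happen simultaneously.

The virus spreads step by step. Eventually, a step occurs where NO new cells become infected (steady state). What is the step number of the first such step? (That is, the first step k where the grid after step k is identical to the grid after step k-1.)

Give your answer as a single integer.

Answer: 7

Derivation:
Step 0 (initial): 3 infected
Step 1: +9 new -> 12 infected
Step 2: +10 new -> 22 infected
Step 3: +7 new -> 29 infected
Step 4: +6 new -> 35 infected
Step 5: +3 new -> 38 infected
Step 6: +1 new -> 39 infected
Step 7: +0 new -> 39 infected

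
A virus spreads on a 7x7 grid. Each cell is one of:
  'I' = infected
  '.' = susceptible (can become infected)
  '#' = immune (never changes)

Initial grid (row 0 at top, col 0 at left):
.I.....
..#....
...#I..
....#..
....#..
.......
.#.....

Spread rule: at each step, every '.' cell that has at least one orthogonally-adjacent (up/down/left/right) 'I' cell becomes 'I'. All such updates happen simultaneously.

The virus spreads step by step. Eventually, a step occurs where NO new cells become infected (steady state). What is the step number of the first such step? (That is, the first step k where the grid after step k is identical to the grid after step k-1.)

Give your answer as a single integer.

Answer: 8

Derivation:
Step 0 (initial): 2 infected
Step 1: +5 new -> 7 infected
Step 2: +8 new -> 15 infected
Step 3: +7 new -> 22 infected
Step 4: +6 new -> 28 infected
Step 5: +7 new -> 35 infected
Step 6: +6 new -> 41 infected
Step 7: +3 new -> 44 infected
Step 8: +0 new -> 44 infected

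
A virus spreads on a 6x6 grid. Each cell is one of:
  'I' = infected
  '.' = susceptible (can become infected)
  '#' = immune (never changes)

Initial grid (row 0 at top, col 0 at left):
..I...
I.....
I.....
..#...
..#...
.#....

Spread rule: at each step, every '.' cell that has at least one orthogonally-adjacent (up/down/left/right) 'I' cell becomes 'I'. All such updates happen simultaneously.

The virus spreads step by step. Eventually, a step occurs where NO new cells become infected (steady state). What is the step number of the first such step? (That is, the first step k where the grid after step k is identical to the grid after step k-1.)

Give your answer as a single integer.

Answer: 9

Derivation:
Step 0 (initial): 3 infected
Step 1: +7 new -> 10 infected
Step 2: +5 new -> 15 infected
Step 3: +5 new -> 20 infected
Step 4: +3 new -> 23 infected
Step 5: +3 new -> 26 infected
Step 6: +3 new -> 29 infected
Step 7: +3 new -> 32 infected
Step 8: +1 new -> 33 infected
Step 9: +0 new -> 33 infected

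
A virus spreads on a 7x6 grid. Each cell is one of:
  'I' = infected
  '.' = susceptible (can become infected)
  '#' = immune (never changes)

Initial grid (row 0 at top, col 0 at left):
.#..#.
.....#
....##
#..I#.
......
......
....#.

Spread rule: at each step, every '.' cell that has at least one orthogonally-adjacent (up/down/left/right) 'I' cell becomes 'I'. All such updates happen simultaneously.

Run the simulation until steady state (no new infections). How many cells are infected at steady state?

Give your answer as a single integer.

Step 0 (initial): 1 infected
Step 1: +3 new -> 4 infected
Step 2: +6 new -> 10 infected
Step 3: +9 new -> 19 infected
Step 4: +8 new -> 27 infected
Step 5: +4 new -> 31 infected
Step 6: +2 new -> 33 infected
Step 7: +0 new -> 33 infected

Answer: 33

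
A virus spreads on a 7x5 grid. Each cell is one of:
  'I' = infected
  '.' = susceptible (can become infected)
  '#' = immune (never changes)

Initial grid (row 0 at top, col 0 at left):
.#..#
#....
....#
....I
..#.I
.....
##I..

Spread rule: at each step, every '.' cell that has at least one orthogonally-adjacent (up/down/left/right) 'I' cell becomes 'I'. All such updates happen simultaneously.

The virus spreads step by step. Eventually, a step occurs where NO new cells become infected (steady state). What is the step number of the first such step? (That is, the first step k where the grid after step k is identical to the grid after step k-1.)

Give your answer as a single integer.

Step 0 (initial): 3 infected
Step 1: +5 new -> 8 infected
Step 2: +5 new -> 13 infected
Step 3: +5 new -> 18 infected
Step 4: +6 new -> 24 infected
Step 5: +3 new -> 27 infected
Step 6: +0 new -> 27 infected

Answer: 6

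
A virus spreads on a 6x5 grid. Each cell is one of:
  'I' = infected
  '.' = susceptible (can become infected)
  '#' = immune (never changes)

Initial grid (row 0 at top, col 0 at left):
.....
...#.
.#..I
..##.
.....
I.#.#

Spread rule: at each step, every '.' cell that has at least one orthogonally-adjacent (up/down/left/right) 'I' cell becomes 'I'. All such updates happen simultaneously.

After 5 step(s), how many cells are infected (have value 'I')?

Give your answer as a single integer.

Step 0 (initial): 2 infected
Step 1: +5 new -> 7 infected
Step 2: +5 new -> 12 infected
Step 3: +6 new -> 18 infected
Step 4: +4 new -> 22 infected
Step 5: +2 new -> 24 infected

Answer: 24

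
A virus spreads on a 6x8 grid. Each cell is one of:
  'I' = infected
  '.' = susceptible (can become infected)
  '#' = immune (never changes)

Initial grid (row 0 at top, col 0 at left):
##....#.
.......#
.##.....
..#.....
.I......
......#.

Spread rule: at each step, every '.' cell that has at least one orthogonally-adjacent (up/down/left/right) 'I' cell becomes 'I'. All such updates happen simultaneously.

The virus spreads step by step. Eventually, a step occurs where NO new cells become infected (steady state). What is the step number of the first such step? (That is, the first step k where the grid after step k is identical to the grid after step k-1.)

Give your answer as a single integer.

Step 0 (initial): 1 infected
Step 1: +4 new -> 5 infected
Step 2: +4 new -> 9 infected
Step 3: +4 new -> 13 infected
Step 4: +5 new -> 18 infected
Step 5: +6 new -> 24 infected
Step 6: +6 new -> 30 infected
Step 7: +6 new -> 36 infected
Step 8: +3 new -> 39 infected
Step 9: +0 new -> 39 infected

Answer: 9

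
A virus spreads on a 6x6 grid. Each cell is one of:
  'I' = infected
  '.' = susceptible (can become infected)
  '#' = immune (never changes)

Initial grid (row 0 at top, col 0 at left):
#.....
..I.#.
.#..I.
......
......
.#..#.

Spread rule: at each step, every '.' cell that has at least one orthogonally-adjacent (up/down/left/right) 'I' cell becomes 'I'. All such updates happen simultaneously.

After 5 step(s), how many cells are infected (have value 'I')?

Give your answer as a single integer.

Answer: 30

Derivation:
Step 0 (initial): 2 infected
Step 1: +7 new -> 9 infected
Step 2: +8 new -> 17 infected
Step 3: +7 new -> 24 infected
Step 4: +5 new -> 29 infected
Step 5: +1 new -> 30 infected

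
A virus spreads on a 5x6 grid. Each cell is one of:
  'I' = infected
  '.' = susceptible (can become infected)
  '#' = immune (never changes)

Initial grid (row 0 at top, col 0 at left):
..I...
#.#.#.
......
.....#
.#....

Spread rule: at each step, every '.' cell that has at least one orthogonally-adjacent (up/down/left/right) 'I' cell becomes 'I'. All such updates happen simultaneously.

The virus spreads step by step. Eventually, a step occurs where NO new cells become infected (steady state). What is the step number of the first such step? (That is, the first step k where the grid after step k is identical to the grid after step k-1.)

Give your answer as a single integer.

Answer: 8

Derivation:
Step 0 (initial): 1 infected
Step 1: +2 new -> 3 infected
Step 2: +4 new -> 7 infected
Step 3: +3 new -> 10 infected
Step 4: +6 new -> 16 infected
Step 5: +5 new -> 21 infected
Step 6: +3 new -> 24 infected
Step 7: +1 new -> 25 infected
Step 8: +0 new -> 25 infected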